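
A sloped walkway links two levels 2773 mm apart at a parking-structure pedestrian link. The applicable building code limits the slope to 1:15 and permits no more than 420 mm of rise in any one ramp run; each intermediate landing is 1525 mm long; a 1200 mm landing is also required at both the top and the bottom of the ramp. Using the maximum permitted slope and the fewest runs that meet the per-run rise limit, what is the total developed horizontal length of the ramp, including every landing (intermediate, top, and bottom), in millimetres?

At most 420 each: 2773/420 = 6.60, giving 7 ramp runs. That means 6 intermediate landings.
Horizontal run for 2773 mm of rise at 1:15 is 2773 × 15 = 41595 mm.
Intermediate landings: 6 × 1525 = 9150 mm.
Top and bottom landings: 2 × 1200 = 2400 mm.
Total = 41595 + 9150 + 2400 = 53145 mm.

53145 mm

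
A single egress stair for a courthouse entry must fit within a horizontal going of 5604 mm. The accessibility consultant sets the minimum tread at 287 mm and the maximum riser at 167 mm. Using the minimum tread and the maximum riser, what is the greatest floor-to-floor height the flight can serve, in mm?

3340 mm

Treads that fit: ⌊5604 / 287⌋ = 19.
Risers = treads + 1 = 20.
Maximum height = 20 × 167 = 3340 mm.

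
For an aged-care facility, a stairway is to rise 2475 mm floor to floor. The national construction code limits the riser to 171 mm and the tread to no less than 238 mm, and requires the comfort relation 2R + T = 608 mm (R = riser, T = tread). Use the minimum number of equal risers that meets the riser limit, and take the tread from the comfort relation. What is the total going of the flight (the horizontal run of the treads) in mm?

⌈2475/171⌉ = 15 risers.
Riser R = 2475 / 15 = 165 mm, within the 171 mm limit.
T = 608 − 2·165 = 278 mm, which satisfies the 238 mm minimum.
15 risers give 14 treads; going = 14 × 278 = 3892 mm.

3892 mm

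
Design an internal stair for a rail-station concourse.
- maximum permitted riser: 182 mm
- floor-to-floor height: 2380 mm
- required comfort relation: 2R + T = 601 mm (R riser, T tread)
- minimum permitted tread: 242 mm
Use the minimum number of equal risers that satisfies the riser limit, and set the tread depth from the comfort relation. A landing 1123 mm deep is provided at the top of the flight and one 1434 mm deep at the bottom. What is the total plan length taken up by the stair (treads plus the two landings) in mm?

At most 182 each: 2380/182 = 13.08, giving 14 risers.
Riser R = 2380 / 14 = 170 mm, within the 182 mm limit.
Tread T = 601 − 2 × 170 = 261 mm (≥ 242 mm).
14 risers give 13 treads; going = 13 × 261 = 3393 mm.
Enclosure = 3393 + 1123 + 1434 = 5950 mm.

5950 mm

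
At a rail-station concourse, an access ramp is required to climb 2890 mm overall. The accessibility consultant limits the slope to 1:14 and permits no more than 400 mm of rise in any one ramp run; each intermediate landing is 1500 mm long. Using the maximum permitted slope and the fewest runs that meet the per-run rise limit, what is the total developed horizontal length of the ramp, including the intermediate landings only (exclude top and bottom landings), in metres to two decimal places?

2890 / 400 = 7.225 → round up to 8 ramp runs. That means 7 intermediate landings.
Ramp run (horizontal) at 1:14: 2890 × 14 = 40460 mm.
Intermediate landings: 7 × 1500 = 10500 mm.
Developed length = 40460 + 10500 = 50960 mm.
= 50.96 m.

50.96 m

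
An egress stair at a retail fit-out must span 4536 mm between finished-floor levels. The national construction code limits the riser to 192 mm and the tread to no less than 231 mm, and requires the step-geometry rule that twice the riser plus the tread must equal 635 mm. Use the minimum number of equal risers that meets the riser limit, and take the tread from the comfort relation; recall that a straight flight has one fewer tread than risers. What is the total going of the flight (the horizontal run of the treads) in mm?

5911 mm

4536 / 192 = 23.62, so 24 risers are needed.
R = 4536 ÷ 24 = 189 mm.
Tread T = 635 − 2 × 189 = 257 mm (≥ 231 mm).
Treads = 24 − 1 = 23; going = 23 × 257 = 5911 mm.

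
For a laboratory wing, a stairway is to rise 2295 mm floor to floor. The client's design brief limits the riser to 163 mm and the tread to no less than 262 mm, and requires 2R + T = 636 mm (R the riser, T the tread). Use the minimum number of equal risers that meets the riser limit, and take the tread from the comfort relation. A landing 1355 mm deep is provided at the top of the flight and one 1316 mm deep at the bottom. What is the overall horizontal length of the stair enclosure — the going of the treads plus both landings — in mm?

7291 mm

At most 163 each: 2295/163 = 14.08, giving 15 risers.
R = 2295 ÷ 15 = 153 mm.
T = 636 − 2·153 = 330 mm, which satisfies the 262 mm minimum.
Treads = 15 − 1 = 14; going = 14 × 330 = 4620 mm.
Enclosure = 4620 + 1355 + 1316 = 7291 mm.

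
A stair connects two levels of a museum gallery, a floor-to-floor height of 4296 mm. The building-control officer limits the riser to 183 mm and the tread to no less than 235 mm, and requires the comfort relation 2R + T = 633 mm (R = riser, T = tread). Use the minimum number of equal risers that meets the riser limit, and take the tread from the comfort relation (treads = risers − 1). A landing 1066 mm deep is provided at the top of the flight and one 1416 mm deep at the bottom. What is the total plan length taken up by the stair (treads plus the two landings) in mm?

⌈4296/183⌉ = 24 risers.
Each riser is 4296/24 = 179 mm (≤ 183 mm).
From 2R + T = 633: T = 633 − 358 = 275 mm.
Treads = 24 − 1 = 23; going = 23 × 275 = 6325 mm.
Enclosure = 6325 + 1066 + 1416 = 8807 mm.

8807 mm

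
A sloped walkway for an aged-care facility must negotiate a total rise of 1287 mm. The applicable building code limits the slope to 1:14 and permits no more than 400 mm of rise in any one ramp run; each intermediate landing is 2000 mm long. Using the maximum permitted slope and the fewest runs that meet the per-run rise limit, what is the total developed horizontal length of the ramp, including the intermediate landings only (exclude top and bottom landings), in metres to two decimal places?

24.02 m

At most 400 each: 1287/400 = 3.22, giving 4 ramp runs. That means 3 intermediate landings.
Ramp run (horizontal) at 1:14: 1287 × 14 = 18018 mm.
Intermediate landings: 3 × 2000 = 6000 mm.
Developed length = 18018 + 6000 = 24018 mm.
= 24.02 m.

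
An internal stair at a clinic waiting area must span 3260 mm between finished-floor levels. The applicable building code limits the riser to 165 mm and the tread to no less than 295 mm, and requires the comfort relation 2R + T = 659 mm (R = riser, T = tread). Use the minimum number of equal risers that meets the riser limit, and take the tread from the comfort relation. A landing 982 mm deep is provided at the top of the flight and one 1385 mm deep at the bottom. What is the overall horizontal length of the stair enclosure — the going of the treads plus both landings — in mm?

3260 / 165 = 19.758 → round up to 20 risers.
Each riser is 3260/20 = 163 mm (≤ 165 mm).
Tread T = 659 − 2 × 163 = 333 mm (≥ 295 mm).
Treads = 20 − 1 = 19; going = 19 × 333 = 6327 mm.
Add landings: 6327 + 982 + 1385 = 8694 mm.

8694 mm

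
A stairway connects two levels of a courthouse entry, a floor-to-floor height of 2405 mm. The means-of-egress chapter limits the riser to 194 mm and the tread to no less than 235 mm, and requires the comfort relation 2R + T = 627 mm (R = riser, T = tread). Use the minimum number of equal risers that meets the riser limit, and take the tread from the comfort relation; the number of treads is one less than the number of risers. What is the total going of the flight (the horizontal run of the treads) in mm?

3084 mm

At most 194 each: 2405/194 = 12.40, giving 13 risers.
R = 2405 ÷ 13 = 185 mm.
From 2R + T = 627: T = 627 − 370 = 257 mm.
13 risers give 12 treads; going = 12 × 257 = 3084 mm.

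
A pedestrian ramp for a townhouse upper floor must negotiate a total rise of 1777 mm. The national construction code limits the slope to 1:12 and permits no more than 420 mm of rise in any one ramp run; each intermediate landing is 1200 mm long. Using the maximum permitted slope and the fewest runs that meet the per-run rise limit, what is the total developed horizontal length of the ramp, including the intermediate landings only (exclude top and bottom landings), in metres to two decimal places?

26.12 m

⌈1777/420⌉ = 5 ramp runs. That means 4 intermediate landings.
Horizontal run for 1777 mm of rise at 1:12 is 1777 × 12 = 21324 mm.
Intermediate landings: 4 × 1200 = 4800 mm.
Developed length = 21324 + 4800 = 26124 mm.
= 26.12 m.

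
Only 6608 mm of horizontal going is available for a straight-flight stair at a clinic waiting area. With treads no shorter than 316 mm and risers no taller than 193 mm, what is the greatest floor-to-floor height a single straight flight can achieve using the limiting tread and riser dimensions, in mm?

Treads that fit: ⌊6608 / 316⌋ = 20.
Risers = treads + 1 = 21.
Maximum height = 21 × 193 = 4053 mm.

4053 mm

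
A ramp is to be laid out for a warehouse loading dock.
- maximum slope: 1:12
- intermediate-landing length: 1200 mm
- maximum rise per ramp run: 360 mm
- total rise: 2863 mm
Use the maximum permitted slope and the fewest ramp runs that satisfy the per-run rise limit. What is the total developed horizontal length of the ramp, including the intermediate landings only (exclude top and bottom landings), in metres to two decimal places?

42.76 m

⌈2863/360⌉ = 8 ramp runs. That means 7 intermediate landings.
Ramp run (horizontal) at 1:12: 2863 × 12 = 34356 mm.
Intermediate landings: 7 × 1200 = 8400 mm.
Developed length = 34356 + 8400 = 42756 mm.
= 42.76 m.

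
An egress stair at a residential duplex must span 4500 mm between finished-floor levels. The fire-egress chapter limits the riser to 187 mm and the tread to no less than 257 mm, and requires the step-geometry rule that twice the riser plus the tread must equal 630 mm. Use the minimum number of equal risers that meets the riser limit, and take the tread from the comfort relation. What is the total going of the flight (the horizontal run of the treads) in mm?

6480 mm

4500 / 187 = 24.064 → round up to 25 risers.
Riser R = 4500 / 25 = 180 mm, within the 187 mm limit.
T = 630 − 2·180 = 270 mm, which satisfies the 257 mm minimum.
25 risers give 24 treads; going = 24 × 270 = 6480 mm.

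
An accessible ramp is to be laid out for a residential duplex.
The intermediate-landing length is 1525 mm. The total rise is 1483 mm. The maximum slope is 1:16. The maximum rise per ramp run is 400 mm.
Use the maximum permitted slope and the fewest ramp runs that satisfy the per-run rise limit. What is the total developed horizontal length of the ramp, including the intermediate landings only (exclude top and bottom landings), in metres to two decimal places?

28.30 m

At most 400 each: 1483/400 = 3.71, giving 4 ramp runs. That means 3 intermediate landings.
Horizontal run for 1483 mm of rise at 1:16 is 1483 × 16 = 23728 mm.
3 intermediate landings contribute 3 × 1525 = 4575 mm.
Developed length = 23728 + 4575 = 28303 mm.
= 28.30 m.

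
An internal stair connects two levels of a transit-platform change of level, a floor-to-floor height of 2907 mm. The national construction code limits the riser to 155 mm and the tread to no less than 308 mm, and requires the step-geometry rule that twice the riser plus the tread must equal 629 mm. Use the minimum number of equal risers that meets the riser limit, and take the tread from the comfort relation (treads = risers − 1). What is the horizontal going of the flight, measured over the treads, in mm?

5814 mm

2907 / 155 = 18.75, so 19 risers are needed.
R = 2907 ÷ 19 = 153 mm.
T = 629 − 2·153 = 323 mm, which satisfies the 308 mm minimum.
19 risers give 18 treads; going = 18 × 323 = 5814 mm.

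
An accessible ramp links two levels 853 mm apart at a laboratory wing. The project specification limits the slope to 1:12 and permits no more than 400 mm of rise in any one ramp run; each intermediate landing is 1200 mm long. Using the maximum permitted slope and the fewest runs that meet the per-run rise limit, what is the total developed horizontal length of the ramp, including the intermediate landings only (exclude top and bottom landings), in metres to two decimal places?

853 / 400 = 2.132 → round up to 3 ramp runs. That means 2 intermediate landings.
Horizontal run for 853 mm of rise at 1:12 is 853 × 12 = 10236 mm.
Intermediate landings: 2 × 1200 = 2400 mm.
Developed length = 10236 + 2400 = 12636 mm.
= 12.64 m.

12.64 m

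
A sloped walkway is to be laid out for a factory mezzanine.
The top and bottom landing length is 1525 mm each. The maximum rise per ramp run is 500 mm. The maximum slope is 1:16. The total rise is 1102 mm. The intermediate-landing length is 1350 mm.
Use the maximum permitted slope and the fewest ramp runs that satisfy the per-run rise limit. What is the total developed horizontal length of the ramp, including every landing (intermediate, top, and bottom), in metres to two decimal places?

23.38 m

At most 500 each: 1102/500 = 2.20, giving 3 ramp runs. That means 2 intermediate landings.
Ramp run (horizontal) at 1:16: 1102 × 16 = 17632 mm.
2 intermediate landings contribute 2 × 1350 = 2700 mm.
Top and bottom landings: 2 × 1525 = 3050 mm.
Total = 17632 + 2700 + 3050 = 23382 mm.
= 23.38 m.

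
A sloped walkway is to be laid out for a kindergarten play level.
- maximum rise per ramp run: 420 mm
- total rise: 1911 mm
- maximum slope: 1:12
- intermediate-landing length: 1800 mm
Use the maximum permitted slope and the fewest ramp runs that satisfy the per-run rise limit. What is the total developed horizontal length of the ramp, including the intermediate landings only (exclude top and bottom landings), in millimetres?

1911 / 420 = 4.55, so 5 ramp runs are needed. That means 4 intermediate landings.
Horizontal run for 1911 mm of rise at 1:12 is 1911 × 12 = 22932 mm.
Intermediate landings: 4 × 1800 = 7200 mm.
Developed length = 22932 + 7200 = 30132 mm.

30132 mm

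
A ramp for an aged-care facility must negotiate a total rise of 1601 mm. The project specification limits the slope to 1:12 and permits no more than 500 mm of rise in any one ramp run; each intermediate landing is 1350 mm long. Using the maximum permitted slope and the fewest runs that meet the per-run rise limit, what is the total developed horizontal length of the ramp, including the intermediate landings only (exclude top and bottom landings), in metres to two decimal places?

At most 500 each: 1601/500 = 3.20, giving 4 ramp runs. That means 3 intermediate landings.
Ramp run (horizontal) at 1:12: 1601 × 12 = 19212 mm.
Intermediate landings: 3 × 1350 = 4050 mm.
Developed length = 19212 + 4050 = 23262 mm.
= 23.26 m.

23.26 m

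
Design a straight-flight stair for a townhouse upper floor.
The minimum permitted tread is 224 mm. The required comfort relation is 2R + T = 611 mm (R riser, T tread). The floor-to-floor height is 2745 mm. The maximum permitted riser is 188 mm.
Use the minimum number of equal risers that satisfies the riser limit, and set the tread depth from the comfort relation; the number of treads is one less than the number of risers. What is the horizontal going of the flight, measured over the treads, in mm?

At most 188 each: 2745/188 = 14.60, giving 15 risers.
R = 2745 ÷ 15 = 183 mm.
T = 611 − 2·183 = 245 mm, which satisfies the 224 mm minimum.
15 risers give 14 treads; going = 14 × 245 = 3430 mm.

3430 mm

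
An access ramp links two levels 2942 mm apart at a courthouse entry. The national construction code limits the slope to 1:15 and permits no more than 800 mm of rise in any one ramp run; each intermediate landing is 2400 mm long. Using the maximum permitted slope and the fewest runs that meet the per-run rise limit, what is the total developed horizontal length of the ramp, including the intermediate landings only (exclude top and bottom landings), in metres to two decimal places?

51.33 m

⌈2942/800⌉ = 4 ramp runs. That means 3 intermediate landings.
Ramp run (horizontal) at 1:15: 2942 × 15 = 44130 mm.
3 intermediate landings contribute 3 × 2400 = 7200 mm.
Developed length = 44130 + 7200 = 51330 mm.
= 51.33 m.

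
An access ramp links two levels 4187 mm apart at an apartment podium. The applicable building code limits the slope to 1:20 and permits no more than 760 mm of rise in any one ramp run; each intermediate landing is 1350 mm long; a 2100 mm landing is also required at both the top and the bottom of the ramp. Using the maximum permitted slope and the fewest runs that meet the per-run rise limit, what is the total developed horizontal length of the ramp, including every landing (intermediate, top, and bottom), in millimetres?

94690 mm

4187 / 760 = 5.51, so 6 ramp runs are needed. That means 5 intermediate landings.
Ramp run (horizontal) at 1:20: 4187 × 20 = 83740 mm.
Intermediate landings: 5 × 1350 = 6750 mm.
Top and bottom landings: 2 × 2100 = 4200 mm.
Total = 83740 + 6750 + 4200 = 94690 mm.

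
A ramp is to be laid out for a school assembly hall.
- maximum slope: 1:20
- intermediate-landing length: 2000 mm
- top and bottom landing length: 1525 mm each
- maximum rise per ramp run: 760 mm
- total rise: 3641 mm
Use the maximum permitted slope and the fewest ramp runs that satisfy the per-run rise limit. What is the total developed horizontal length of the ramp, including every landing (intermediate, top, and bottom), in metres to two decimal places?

83.87 m

⌈3641/760⌉ = 5 ramp runs. That means 4 intermediate landings.
Horizontal run for 3641 mm of rise at 1:20 is 3641 × 20 = 72820 mm.
Intermediate landings: 4 × 2000 = 8000 mm.
Top and bottom landings: 2 × 1525 = 3050 mm.
Total = 72820 + 8000 + 3050 = 83870 mm.
= 83.87 m.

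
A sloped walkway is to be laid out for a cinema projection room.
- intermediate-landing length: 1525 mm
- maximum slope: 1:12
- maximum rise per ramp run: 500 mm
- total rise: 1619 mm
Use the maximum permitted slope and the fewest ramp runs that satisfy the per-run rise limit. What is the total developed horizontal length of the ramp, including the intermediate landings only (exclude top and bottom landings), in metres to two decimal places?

At most 500 each: 1619/500 = 3.24, giving 4 ramp runs. That means 3 intermediate landings.
Ramp run (horizontal) at 1:12: 1619 × 12 = 19428 mm.
3 intermediate landings contribute 3 × 1525 = 4575 mm.
Total developed length = 19428 + 4575 = 24003 mm.
= 24.00 m.

24.00 m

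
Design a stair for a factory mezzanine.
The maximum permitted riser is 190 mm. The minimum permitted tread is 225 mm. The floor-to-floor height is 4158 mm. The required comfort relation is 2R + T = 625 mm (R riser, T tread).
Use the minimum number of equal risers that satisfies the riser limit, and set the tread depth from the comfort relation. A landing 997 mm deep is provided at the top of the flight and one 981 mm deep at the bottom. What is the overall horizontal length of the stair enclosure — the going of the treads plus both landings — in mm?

7165 mm

⌈4158/190⌉ = 22 risers.
Each riser is 4158/22 = 189 mm (≤ 190 mm).
From 2R + T = 625: T = 625 − 378 = 247 mm.
Going = (22 − 1) × 247 = 5187 mm.
Enclosure = 5187 + 997 + 981 = 7165 mm.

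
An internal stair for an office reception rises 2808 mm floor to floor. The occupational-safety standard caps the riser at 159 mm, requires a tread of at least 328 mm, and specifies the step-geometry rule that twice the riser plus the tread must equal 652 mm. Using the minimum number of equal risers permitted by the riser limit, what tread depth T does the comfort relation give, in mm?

340 mm

At most 159 each: 2808/159 = 17.66, giving 18 risers.
Riser R = 2808 / 18 = 156 mm, within the 159 mm limit.
T = 652 − 2·156 = 340 mm, which satisfies the 328 mm minimum.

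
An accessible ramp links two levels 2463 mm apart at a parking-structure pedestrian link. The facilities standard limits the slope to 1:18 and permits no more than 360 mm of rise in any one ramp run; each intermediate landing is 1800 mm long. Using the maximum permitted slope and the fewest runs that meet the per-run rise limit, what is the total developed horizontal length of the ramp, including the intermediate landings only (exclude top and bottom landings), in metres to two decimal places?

55.13 m

2463 / 360 = 6.842 → round up to 7 ramp runs. That means 6 intermediate landings.
Ramp run (horizontal) at 1:18: 2463 × 18 = 44334 mm.
Intermediate landings: 6 × 1800 = 10800 mm.
Developed length = 44334 + 10800 = 55134 mm.
= 55.13 m.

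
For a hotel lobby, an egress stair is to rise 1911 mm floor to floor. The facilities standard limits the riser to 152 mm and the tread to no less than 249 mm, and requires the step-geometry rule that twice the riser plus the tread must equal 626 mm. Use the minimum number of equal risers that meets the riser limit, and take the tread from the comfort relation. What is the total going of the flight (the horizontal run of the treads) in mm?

3984 mm

1911 / 152 = 12.572 → round up to 13 risers.
Riser R = 1911 / 13 = 147 mm, within the 152 mm limit.
From 2R + T = 626: T = 626 − 294 = 332 mm.
Treads = 13 − 1 = 12; going = 12 × 332 = 3984 mm.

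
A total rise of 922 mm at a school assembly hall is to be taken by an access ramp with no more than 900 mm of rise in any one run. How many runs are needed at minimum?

2 runs

At most 900 each: 922/900 = 1.02, giving 2 ramp runs.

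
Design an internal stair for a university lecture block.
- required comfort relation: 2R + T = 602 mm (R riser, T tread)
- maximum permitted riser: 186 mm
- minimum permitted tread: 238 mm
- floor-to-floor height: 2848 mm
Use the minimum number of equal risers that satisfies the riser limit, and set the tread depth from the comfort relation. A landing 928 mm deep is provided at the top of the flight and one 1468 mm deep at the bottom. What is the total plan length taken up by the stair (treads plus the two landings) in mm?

6086 mm

2848 / 186 = 15.312 → round up to 16 risers.
Each riser is 2848/16 = 178 mm (≤ 186 mm).
T = 602 − 2·178 = 246 mm, which satisfies the 238 mm minimum.
Going = (16 − 1) × 246 = 3690 mm.
Enclosure = 3690 + 928 + 1468 = 6086 mm.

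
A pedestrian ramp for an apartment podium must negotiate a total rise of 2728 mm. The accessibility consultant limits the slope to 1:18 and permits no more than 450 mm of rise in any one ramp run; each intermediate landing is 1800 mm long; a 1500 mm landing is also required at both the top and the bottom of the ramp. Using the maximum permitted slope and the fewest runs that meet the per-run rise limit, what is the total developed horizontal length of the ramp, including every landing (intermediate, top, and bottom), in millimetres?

2728 / 450 = 6.06, so 7 ramp runs are needed. That means 6 intermediate landings.
Ramp run (horizontal) at 1:18: 2728 × 18 = 49104 mm.
Intermediate landings: 6 × 1800 = 10800 mm.
Top and bottom landings: 2 × 1500 = 3000 mm.
Total = 49104 + 10800 + 3000 = 62904 mm.

62904 mm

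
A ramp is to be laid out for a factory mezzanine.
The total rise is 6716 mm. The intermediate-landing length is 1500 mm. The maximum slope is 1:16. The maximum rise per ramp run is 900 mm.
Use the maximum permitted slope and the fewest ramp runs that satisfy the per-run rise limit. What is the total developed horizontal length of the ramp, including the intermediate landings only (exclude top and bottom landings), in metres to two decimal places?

At most 900 each: 6716/900 = 7.46, giving 8 ramp runs. That means 7 intermediate landings.
Horizontal run for 6716 mm of rise at 1:16 is 6716 × 16 = 107456 mm.
Intermediate landings: 7 × 1500 = 10500 mm.
Total developed length = 107456 + 10500 = 117956 mm.
= 117.96 m.

117.96 m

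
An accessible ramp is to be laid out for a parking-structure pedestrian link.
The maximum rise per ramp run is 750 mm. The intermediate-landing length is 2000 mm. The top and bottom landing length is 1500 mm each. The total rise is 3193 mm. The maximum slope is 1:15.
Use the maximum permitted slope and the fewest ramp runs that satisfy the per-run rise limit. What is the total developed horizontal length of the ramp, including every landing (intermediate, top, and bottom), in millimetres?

At most 750 each: 3193/750 = 4.26, giving 5 ramp runs. That means 4 intermediate landings.
Ramp run (horizontal) at 1:15: 3193 × 15 = 47895 mm.
4 intermediate landings contribute 4 × 2000 = 8000 mm.
Top and bottom landings: 2 × 1500 = 3000 mm.
Total = 47895 + 8000 + 3000 = 58895 mm.

58895 mm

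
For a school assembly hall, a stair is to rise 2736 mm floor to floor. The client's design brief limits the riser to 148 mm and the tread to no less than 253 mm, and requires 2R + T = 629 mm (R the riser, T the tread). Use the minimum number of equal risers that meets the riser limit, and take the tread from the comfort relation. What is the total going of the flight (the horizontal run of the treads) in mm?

6138 mm

At most 148 each: 2736/148 = 18.49, giving 19 risers.
Riser R = 2736 / 19 = 144 mm, within the 148 mm limit.
From 2R + T = 629: T = 629 − 288 = 341 mm.
Going = (19 − 1) × 341 = 6138 mm.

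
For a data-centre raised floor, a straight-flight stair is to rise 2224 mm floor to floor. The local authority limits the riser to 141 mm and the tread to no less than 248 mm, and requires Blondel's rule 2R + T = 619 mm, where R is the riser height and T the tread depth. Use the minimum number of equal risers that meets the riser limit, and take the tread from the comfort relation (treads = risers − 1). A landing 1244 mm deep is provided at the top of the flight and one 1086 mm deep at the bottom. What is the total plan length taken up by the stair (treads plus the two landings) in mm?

2224 / 141 = 15.773 → round up to 16 risers.
Riser R = 2224 / 16 = 139 mm, within the 141 mm limit.
T = 619 − 2·139 = 341 mm, which satisfies the 248 mm minimum.
Going = (16 − 1) × 341 = 5115 mm.
Add landings: 5115 + 1244 + 1086 = 7445 mm.

7445 mm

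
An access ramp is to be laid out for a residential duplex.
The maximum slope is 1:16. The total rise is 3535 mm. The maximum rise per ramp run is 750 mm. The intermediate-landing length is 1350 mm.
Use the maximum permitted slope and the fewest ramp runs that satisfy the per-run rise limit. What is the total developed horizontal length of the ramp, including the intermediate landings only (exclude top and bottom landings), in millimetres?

At most 750 each: 3535/750 = 4.71, giving 5 ramp runs. That means 4 intermediate landings.
Ramp run (horizontal) at 1:16: 3535 × 16 = 56560 mm.
Intermediate landings: 4 × 1350 = 5400 mm.
Total developed length = 56560 + 5400 = 61960 mm.

61960 mm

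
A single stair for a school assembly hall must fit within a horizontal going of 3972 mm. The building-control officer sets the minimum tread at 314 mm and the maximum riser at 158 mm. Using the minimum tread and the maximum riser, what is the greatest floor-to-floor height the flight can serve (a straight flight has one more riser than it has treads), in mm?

2054 mm

3972 / 314 = 12.65, so 12 treads fit.
Risers = treads + 1 = 13.
Maximum height = 13 × 158 = 2054 mm.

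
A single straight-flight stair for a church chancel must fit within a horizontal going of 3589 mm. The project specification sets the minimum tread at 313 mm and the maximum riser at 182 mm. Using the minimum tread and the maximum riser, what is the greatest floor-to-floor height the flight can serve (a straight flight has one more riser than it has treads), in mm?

3589 / 313 = 11.47, so 11 treads fit.
Risers = treads + 1 = 12.
Maximum height = 12 × 182 = 2184 mm.

2184 mm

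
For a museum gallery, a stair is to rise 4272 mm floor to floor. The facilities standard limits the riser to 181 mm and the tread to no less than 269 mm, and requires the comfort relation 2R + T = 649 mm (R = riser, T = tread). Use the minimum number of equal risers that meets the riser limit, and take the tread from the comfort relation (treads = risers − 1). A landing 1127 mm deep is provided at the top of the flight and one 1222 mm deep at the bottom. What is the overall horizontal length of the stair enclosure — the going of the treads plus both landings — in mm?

9088 mm

4272 / 181 = 23.60, so 24 risers are needed.
Each riser is 4272/24 = 178 mm (≤ 181 mm).
T = 649 − 2·178 = 293 mm, which satisfies the 269 mm minimum.
Treads = 24 − 1 = 23; going = 23 × 293 = 6739 mm.
Add landings: 6739 + 1127 + 1222 = 9088 mm.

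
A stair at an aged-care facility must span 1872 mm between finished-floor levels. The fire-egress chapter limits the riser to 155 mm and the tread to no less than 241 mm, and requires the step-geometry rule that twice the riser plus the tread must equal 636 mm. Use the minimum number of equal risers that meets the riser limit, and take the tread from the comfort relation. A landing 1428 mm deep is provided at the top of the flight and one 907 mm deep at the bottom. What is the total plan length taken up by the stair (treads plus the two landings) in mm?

6511 mm

1872 / 155 = 12.077 → round up to 13 risers.
R = 1872 ÷ 13 = 144 mm.
From 2R + T = 636: T = 636 − 288 = 348 mm.
Going = (13 − 1) × 348 = 4176 mm.
Enclosure = 4176 + 1428 + 907 = 6511 mm.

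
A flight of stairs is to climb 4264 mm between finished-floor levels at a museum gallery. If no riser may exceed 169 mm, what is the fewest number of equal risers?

4264 / 169 = 25.23, so 26 risers are needed.

26 risers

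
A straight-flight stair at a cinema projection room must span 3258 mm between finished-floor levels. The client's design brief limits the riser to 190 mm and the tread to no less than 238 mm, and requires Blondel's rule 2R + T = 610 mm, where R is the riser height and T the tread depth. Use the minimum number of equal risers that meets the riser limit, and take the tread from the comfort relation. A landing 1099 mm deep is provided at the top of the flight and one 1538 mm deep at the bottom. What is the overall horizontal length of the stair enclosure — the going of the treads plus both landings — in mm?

⌈3258/190⌉ = 18 risers.
Riser R = 3258 / 18 = 181 mm, within the 190 mm limit.
T = 610 − 2·181 = 248 mm, which satisfies the 238 mm minimum.
Going = (18 − 1) × 248 = 4216 mm.
Enclosure = 4216 + 1099 + 1538 = 6853 mm.

6853 mm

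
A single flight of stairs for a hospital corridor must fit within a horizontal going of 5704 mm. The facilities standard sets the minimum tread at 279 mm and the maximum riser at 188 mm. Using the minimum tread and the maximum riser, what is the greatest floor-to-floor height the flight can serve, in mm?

Treads that fit: ⌊5704 / 279⌋ = 20.
Risers = treads + 1 = 21.
Maximum height = 21 × 188 = 3948 mm.

3948 mm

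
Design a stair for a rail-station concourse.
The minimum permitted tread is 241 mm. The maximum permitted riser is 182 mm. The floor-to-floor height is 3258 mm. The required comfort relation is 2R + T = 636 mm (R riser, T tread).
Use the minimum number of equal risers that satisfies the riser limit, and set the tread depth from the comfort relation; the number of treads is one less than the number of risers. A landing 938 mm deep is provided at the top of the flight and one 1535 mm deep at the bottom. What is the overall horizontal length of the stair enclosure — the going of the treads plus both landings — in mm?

⌈3258/182⌉ = 18 risers.
R = 3258 ÷ 18 = 181 mm.
Tread T = 636 − 2 × 181 = 274 mm (≥ 241 mm).
18 risers give 17 treads; going = 17 × 274 = 4658 mm.
Add landings: 4658 + 938 + 1535 = 7131 mm.

7131 mm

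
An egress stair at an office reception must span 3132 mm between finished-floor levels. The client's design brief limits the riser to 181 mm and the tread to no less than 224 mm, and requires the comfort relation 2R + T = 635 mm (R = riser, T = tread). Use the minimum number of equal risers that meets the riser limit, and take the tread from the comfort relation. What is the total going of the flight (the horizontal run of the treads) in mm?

4879 mm

3132 / 181 = 17.304 → round up to 18 risers.
Riser R = 3132 / 18 = 174 mm, within the 181 mm limit.
Tread T = 635 − 2 × 174 = 287 mm (≥ 224 mm).
Going = (18 − 1) × 287 = 4879 mm.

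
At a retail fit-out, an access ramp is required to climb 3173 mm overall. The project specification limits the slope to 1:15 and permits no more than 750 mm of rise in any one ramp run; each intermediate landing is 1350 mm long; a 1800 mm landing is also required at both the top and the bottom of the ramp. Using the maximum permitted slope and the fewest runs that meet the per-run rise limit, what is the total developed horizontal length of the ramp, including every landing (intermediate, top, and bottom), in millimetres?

56595 mm

⌈3173/750⌉ = 5 ramp runs. That means 4 intermediate landings.
Horizontal run for 3173 mm of rise at 1:15 is 3173 × 15 = 47595 mm.
4 intermediate landings contribute 4 × 1350 = 5400 mm.
Top and bottom landings: 2 × 1800 = 3600 mm.
Total = 47595 + 5400 + 3600 = 56595 mm.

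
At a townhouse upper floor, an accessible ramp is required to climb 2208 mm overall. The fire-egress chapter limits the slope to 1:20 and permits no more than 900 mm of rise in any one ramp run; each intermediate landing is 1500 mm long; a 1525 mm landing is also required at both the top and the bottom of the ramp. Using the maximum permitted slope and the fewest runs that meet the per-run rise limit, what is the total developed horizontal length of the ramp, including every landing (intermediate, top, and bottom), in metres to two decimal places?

At most 900 each: 2208/900 = 2.45, giving 3 ramp runs. That means 2 intermediate landings.
Ramp run (horizontal) at 1:20: 2208 × 20 = 44160 mm.
2 intermediate landings contribute 2 × 1500 = 3000 mm.
Top and bottom landings: 2 × 1525 = 3050 mm.
Total = 44160 + 3000 + 3050 = 50210 mm.
= 50.21 m.

50.21 m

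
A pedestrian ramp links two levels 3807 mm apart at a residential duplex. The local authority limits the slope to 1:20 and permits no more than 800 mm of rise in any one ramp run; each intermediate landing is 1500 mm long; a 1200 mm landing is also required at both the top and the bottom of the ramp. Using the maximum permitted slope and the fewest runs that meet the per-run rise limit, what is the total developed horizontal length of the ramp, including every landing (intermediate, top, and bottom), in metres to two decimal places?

3807 / 800 = 4.759 → round up to 5 ramp runs. That means 4 intermediate landings.
Horizontal run for 3807 mm of rise at 1:20 is 3807 × 20 = 76140 mm.
4 intermediate landings contribute 4 × 1500 = 6000 mm.
Top and bottom landings: 2 × 1200 = 2400 mm.
Total = 76140 + 6000 + 2400 = 84540 mm.
= 84.54 m.

84.54 m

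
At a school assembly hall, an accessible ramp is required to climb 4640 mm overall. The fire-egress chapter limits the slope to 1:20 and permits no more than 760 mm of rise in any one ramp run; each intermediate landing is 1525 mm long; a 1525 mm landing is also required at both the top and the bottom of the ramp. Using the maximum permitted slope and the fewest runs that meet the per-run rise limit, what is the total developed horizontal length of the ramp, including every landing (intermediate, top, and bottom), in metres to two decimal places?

105.00 m

⌈4640/760⌉ = 7 ramp runs. That means 6 intermediate landings.
Horizontal run for 4640 mm of rise at 1:20 is 4640 × 20 = 92800 mm.
6 intermediate landings contribute 6 × 1525 = 9150 mm.
Top and bottom landings: 2 × 1525 = 3050 mm.
Total = 92800 + 9150 + 3050 = 105000 mm.
= 105.00 m.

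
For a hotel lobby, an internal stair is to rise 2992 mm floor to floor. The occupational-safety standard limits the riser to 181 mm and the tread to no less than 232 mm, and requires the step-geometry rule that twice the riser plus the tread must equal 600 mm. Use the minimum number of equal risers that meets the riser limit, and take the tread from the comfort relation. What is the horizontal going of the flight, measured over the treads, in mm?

2992 / 181 = 16.530 → round up to 17 risers.
R = 2992 ÷ 17 = 176 mm.
T = 600 − 2·176 = 248 mm, which satisfies the 232 mm minimum.
Going = (17 − 1) × 248 = 3968 mm.

3968 mm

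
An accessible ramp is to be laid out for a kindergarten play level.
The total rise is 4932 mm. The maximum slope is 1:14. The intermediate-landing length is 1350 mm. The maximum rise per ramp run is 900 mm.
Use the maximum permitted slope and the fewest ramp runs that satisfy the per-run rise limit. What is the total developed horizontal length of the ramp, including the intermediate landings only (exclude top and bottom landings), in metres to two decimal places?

75.80 m

4932 / 900 = 5.480 → round up to 6 ramp runs. That means 5 intermediate landings.
Horizontal run for 4932 mm of rise at 1:14 is 4932 × 14 = 69048 mm.
Intermediate landings: 5 × 1350 = 6750 mm.
Developed length = 69048 + 6750 = 75798 mm.
= 75.80 m.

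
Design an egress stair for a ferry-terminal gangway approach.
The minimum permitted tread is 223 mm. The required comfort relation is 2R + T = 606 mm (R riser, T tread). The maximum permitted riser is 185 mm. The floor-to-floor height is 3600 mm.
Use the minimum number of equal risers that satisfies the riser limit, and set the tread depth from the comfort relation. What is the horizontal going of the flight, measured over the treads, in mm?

4674 mm

3600 / 185 = 19.459 → round up to 20 risers.
Riser R = 3600 / 20 = 180 mm, within the 185 mm limit.
Tread T = 606 − 2 × 180 = 246 mm (≥ 223 mm).
Going = (20 − 1) × 246 = 4674 mm.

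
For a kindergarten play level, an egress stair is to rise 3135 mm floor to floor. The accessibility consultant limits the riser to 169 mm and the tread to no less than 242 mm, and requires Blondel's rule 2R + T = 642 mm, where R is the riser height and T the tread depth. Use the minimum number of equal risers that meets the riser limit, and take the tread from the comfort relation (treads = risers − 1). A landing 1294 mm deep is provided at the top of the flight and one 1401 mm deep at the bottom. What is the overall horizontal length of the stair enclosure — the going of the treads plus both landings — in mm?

3135 / 169 = 18.55, so 19 risers are needed.
R = 3135 ÷ 19 = 165 mm.
From 2R + T = 642: T = 642 − 330 = 312 mm.
Treads = 19 − 1 = 18; going = 18 × 312 = 5616 mm.
Enclosure = 5616 + 1294 + 1401 = 8311 mm.

8311 mm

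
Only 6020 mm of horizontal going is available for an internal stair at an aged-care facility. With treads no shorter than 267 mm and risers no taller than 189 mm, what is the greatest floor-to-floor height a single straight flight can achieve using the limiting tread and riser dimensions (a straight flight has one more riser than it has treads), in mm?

6020 / 267 = 22.55, so 22 treads fit.
Risers = treads + 1 = 23.
Maximum height = 23 × 189 = 4347 mm.

4347 mm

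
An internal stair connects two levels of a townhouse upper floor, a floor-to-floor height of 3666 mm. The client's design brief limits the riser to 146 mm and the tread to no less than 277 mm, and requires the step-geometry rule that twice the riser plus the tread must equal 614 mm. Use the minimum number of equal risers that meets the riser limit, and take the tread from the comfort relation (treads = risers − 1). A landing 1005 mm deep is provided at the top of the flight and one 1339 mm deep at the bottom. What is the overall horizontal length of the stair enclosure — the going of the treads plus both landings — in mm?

10644 mm

3666 / 146 = 25.11, so 26 risers are needed.
R = 3666 ÷ 26 = 141 mm.
T = 614 − 2·141 = 332 mm, which satisfies the 277 mm minimum.
26 risers give 25 treads; going = 25 × 332 = 8300 mm.
Add landings: 8300 + 1005 + 1339 = 10644 mm.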